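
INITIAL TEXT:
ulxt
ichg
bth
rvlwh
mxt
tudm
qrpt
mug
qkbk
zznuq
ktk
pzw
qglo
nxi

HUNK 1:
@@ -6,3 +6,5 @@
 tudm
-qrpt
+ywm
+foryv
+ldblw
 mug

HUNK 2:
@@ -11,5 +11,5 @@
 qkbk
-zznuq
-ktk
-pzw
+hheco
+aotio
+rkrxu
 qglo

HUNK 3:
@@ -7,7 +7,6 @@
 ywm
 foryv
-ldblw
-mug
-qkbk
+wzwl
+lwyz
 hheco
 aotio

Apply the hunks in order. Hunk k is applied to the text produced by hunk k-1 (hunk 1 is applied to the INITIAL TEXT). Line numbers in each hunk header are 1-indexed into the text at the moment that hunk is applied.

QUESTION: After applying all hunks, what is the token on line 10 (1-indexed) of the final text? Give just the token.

Hunk 1: at line 6 remove [qrpt] add [ywm,foryv,ldblw] -> 16 lines: ulxt ichg bth rvlwh mxt tudm ywm foryv ldblw mug qkbk zznuq ktk pzw qglo nxi
Hunk 2: at line 11 remove [zznuq,ktk,pzw] add [hheco,aotio,rkrxu] -> 16 lines: ulxt ichg bth rvlwh mxt tudm ywm foryv ldblw mug qkbk hheco aotio rkrxu qglo nxi
Hunk 3: at line 7 remove [ldblw,mug,qkbk] add [wzwl,lwyz] -> 15 lines: ulxt ichg bth rvlwh mxt tudm ywm foryv wzwl lwyz hheco aotio rkrxu qglo nxi
Final line 10: lwyz

Answer: lwyz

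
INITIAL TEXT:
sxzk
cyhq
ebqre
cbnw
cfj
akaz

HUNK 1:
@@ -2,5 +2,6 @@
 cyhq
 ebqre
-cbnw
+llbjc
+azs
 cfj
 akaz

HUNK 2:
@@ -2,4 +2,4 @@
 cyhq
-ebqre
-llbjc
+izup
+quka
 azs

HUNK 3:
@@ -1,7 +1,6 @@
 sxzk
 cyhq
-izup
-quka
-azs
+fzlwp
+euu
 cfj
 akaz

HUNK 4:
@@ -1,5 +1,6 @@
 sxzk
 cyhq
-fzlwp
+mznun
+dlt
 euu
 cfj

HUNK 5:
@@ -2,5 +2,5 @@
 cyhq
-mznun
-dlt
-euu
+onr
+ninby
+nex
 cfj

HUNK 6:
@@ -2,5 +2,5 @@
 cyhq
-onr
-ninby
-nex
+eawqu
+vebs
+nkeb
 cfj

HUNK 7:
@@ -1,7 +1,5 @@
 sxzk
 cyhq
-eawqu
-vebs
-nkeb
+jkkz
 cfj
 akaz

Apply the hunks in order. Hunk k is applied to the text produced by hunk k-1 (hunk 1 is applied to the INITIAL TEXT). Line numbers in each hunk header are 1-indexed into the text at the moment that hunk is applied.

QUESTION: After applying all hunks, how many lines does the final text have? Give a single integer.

Answer: 5

Derivation:
Hunk 1: at line 2 remove [cbnw] add [llbjc,azs] -> 7 lines: sxzk cyhq ebqre llbjc azs cfj akaz
Hunk 2: at line 2 remove [ebqre,llbjc] add [izup,quka] -> 7 lines: sxzk cyhq izup quka azs cfj akaz
Hunk 3: at line 1 remove [izup,quka,azs] add [fzlwp,euu] -> 6 lines: sxzk cyhq fzlwp euu cfj akaz
Hunk 4: at line 1 remove [fzlwp] add [mznun,dlt] -> 7 lines: sxzk cyhq mznun dlt euu cfj akaz
Hunk 5: at line 2 remove [mznun,dlt,euu] add [onr,ninby,nex] -> 7 lines: sxzk cyhq onr ninby nex cfj akaz
Hunk 6: at line 2 remove [onr,ninby,nex] add [eawqu,vebs,nkeb] -> 7 lines: sxzk cyhq eawqu vebs nkeb cfj akaz
Hunk 7: at line 1 remove [eawqu,vebs,nkeb] add [jkkz] -> 5 lines: sxzk cyhq jkkz cfj akaz
Final line count: 5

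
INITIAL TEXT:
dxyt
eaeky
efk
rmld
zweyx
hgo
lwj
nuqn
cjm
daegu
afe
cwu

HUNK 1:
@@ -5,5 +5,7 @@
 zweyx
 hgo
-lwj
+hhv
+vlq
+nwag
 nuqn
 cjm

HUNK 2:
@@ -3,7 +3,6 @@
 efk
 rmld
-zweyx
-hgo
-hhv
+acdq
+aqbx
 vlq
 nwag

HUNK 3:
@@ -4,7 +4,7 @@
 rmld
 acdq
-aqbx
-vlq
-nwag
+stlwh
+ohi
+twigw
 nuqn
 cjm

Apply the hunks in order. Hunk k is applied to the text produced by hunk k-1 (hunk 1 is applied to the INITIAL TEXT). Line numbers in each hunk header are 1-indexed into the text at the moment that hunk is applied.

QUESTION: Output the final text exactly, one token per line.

Hunk 1: at line 5 remove [lwj] add [hhv,vlq,nwag] -> 14 lines: dxyt eaeky efk rmld zweyx hgo hhv vlq nwag nuqn cjm daegu afe cwu
Hunk 2: at line 3 remove [zweyx,hgo,hhv] add [acdq,aqbx] -> 13 lines: dxyt eaeky efk rmld acdq aqbx vlq nwag nuqn cjm daegu afe cwu
Hunk 3: at line 4 remove [aqbx,vlq,nwag] add [stlwh,ohi,twigw] -> 13 lines: dxyt eaeky efk rmld acdq stlwh ohi twigw nuqn cjm daegu afe cwu

Answer: dxyt
eaeky
efk
rmld
acdq
stlwh
ohi
twigw
nuqn
cjm
daegu
afe
cwu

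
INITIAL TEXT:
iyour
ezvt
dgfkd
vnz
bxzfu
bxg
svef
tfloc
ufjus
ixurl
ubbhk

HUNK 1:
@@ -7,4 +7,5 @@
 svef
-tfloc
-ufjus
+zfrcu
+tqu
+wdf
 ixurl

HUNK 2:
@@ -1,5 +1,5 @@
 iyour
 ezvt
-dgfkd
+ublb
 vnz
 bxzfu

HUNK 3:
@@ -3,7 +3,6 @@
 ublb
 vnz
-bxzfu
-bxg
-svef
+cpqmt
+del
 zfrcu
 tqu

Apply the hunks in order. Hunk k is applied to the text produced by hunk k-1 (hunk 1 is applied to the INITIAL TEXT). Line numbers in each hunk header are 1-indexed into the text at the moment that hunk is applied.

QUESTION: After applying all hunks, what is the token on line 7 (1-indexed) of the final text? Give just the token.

Answer: zfrcu

Derivation:
Hunk 1: at line 7 remove [tfloc,ufjus] add [zfrcu,tqu,wdf] -> 12 lines: iyour ezvt dgfkd vnz bxzfu bxg svef zfrcu tqu wdf ixurl ubbhk
Hunk 2: at line 1 remove [dgfkd] add [ublb] -> 12 lines: iyour ezvt ublb vnz bxzfu bxg svef zfrcu tqu wdf ixurl ubbhk
Hunk 3: at line 3 remove [bxzfu,bxg,svef] add [cpqmt,del] -> 11 lines: iyour ezvt ublb vnz cpqmt del zfrcu tqu wdf ixurl ubbhk
Final line 7: zfrcu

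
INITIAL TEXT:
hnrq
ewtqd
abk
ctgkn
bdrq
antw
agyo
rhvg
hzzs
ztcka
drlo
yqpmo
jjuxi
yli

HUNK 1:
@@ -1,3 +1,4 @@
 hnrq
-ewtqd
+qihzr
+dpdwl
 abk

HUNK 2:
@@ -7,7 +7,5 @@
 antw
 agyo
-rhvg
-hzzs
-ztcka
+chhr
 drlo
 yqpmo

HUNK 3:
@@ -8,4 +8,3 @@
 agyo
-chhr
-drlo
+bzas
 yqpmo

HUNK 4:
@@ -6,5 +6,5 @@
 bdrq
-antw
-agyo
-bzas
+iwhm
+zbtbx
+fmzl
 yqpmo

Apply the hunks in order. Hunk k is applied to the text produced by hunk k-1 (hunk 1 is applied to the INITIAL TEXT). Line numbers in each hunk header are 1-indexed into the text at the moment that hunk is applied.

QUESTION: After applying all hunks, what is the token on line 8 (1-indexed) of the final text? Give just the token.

Hunk 1: at line 1 remove [ewtqd] add [qihzr,dpdwl] -> 15 lines: hnrq qihzr dpdwl abk ctgkn bdrq antw agyo rhvg hzzs ztcka drlo yqpmo jjuxi yli
Hunk 2: at line 7 remove [rhvg,hzzs,ztcka] add [chhr] -> 13 lines: hnrq qihzr dpdwl abk ctgkn bdrq antw agyo chhr drlo yqpmo jjuxi yli
Hunk 3: at line 8 remove [chhr,drlo] add [bzas] -> 12 lines: hnrq qihzr dpdwl abk ctgkn bdrq antw agyo bzas yqpmo jjuxi yli
Hunk 4: at line 6 remove [antw,agyo,bzas] add [iwhm,zbtbx,fmzl] -> 12 lines: hnrq qihzr dpdwl abk ctgkn bdrq iwhm zbtbx fmzl yqpmo jjuxi yli
Final line 8: zbtbx

Answer: zbtbx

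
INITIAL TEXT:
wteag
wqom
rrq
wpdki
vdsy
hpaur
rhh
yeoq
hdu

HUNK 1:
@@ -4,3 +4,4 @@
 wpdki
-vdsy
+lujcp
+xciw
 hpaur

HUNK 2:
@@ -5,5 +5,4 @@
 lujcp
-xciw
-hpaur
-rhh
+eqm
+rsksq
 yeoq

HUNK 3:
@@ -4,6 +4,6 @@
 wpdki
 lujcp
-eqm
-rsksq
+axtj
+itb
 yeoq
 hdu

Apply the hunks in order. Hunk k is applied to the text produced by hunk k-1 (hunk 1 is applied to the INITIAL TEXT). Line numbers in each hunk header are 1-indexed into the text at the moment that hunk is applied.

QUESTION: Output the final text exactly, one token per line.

Hunk 1: at line 4 remove [vdsy] add [lujcp,xciw] -> 10 lines: wteag wqom rrq wpdki lujcp xciw hpaur rhh yeoq hdu
Hunk 2: at line 5 remove [xciw,hpaur,rhh] add [eqm,rsksq] -> 9 lines: wteag wqom rrq wpdki lujcp eqm rsksq yeoq hdu
Hunk 3: at line 4 remove [eqm,rsksq] add [axtj,itb] -> 9 lines: wteag wqom rrq wpdki lujcp axtj itb yeoq hdu

Answer: wteag
wqom
rrq
wpdki
lujcp
axtj
itb
yeoq
hdu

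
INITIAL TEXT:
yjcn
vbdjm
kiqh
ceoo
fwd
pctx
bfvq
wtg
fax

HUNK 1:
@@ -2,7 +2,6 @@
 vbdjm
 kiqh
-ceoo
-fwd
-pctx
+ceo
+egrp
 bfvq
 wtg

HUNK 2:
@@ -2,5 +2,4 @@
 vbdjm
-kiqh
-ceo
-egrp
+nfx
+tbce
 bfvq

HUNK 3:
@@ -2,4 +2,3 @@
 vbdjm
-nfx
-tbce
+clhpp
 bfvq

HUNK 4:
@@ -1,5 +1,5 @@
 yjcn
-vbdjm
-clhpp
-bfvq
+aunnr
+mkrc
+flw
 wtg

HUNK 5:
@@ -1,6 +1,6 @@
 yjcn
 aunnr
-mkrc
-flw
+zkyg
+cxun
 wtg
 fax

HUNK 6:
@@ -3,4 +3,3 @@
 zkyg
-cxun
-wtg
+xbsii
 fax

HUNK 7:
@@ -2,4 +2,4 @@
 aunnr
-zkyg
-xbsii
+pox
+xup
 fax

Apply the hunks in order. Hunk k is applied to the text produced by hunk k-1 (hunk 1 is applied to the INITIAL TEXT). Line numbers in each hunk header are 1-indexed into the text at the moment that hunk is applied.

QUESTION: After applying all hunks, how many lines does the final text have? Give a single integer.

Answer: 5

Derivation:
Hunk 1: at line 2 remove [ceoo,fwd,pctx] add [ceo,egrp] -> 8 lines: yjcn vbdjm kiqh ceo egrp bfvq wtg fax
Hunk 2: at line 2 remove [kiqh,ceo,egrp] add [nfx,tbce] -> 7 lines: yjcn vbdjm nfx tbce bfvq wtg fax
Hunk 3: at line 2 remove [nfx,tbce] add [clhpp] -> 6 lines: yjcn vbdjm clhpp bfvq wtg fax
Hunk 4: at line 1 remove [vbdjm,clhpp,bfvq] add [aunnr,mkrc,flw] -> 6 lines: yjcn aunnr mkrc flw wtg fax
Hunk 5: at line 1 remove [mkrc,flw] add [zkyg,cxun] -> 6 lines: yjcn aunnr zkyg cxun wtg fax
Hunk 6: at line 3 remove [cxun,wtg] add [xbsii] -> 5 lines: yjcn aunnr zkyg xbsii fax
Hunk 7: at line 2 remove [zkyg,xbsii] add [pox,xup] -> 5 lines: yjcn aunnr pox xup fax
Final line count: 5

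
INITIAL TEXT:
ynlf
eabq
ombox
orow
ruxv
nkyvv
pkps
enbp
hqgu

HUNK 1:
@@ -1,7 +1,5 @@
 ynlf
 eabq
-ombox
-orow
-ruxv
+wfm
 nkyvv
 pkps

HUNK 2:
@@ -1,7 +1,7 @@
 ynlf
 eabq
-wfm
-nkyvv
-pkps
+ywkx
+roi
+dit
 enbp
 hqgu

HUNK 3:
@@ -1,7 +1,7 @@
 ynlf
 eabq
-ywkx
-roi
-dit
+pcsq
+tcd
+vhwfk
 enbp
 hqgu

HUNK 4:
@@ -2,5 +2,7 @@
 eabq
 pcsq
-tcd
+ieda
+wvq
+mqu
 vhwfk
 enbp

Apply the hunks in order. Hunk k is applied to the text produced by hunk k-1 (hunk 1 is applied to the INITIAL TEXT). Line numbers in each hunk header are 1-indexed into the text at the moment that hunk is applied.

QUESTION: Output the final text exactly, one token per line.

Answer: ynlf
eabq
pcsq
ieda
wvq
mqu
vhwfk
enbp
hqgu

Derivation:
Hunk 1: at line 1 remove [ombox,orow,ruxv] add [wfm] -> 7 lines: ynlf eabq wfm nkyvv pkps enbp hqgu
Hunk 2: at line 1 remove [wfm,nkyvv,pkps] add [ywkx,roi,dit] -> 7 lines: ynlf eabq ywkx roi dit enbp hqgu
Hunk 3: at line 1 remove [ywkx,roi,dit] add [pcsq,tcd,vhwfk] -> 7 lines: ynlf eabq pcsq tcd vhwfk enbp hqgu
Hunk 4: at line 2 remove [tcd] add [ieda,wvq,mqu] -> 9 lines: ynlf eabq pcsq ieda wvq mqu vhwfk enbp hqgu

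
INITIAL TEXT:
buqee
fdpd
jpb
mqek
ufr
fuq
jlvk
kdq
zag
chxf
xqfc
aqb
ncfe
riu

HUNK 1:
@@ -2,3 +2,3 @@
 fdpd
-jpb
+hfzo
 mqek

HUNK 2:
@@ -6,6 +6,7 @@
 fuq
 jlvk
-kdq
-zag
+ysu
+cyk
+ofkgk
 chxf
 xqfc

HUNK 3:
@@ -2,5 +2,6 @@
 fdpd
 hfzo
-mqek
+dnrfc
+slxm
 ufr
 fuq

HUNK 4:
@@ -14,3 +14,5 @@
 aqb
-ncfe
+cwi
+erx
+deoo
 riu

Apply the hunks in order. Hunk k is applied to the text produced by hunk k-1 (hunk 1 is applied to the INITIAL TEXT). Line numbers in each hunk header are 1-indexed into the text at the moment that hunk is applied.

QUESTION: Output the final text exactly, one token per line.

Hunk 1: at line 2 remove [jpb] add [hfzo] -> 14 lines: buqee fdpd hfzo mqek ufr fuq jlvk kdq zag chxf xqfc aqb ncfe riu
Hunk 2: at line 6 remove [kdq,zag] add [ysu,cyk,ofkgk] -> 15 lines: buqee fdpd hfzo mqek ufr fuq jlvk ysu cyk ofkgk chxf xqfc aqb ncfe riu
Hunk 3: at line 2 remove [mqek] add [dnrfc,slxm] -> 16 lines: buqee fdpd hfzo dnrfc slxm ufr fuq jlvk ysu cyk ofkgk chxf xqfc aqb ncfe riu
Hunk 4: at line 14 remove [ncfe] add [cwi,erx,deoo] -> 18 lines: buqee fdpd hfzo dnrfc slxm ufr fuq jlvk ysu cyk ofkgk chxf xqfc aqb cwi erx deoo riu

Answer: buqee
fdpd
hfzo
dnrfc
slxm
ufr
fuq
jlvk
ysu
cyk
ofkgk
chxf
xqfc
aqb
cwi
erx
deoo
riu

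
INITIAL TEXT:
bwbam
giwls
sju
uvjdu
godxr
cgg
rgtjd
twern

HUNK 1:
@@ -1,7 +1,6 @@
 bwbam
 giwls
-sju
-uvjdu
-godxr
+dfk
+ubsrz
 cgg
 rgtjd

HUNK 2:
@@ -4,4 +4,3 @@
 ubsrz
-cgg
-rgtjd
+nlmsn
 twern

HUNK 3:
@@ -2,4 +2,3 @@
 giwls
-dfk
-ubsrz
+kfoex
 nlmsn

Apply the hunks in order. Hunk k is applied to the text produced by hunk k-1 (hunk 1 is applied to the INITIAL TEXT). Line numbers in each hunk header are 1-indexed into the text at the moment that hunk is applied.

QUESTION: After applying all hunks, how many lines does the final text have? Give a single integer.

Hunk 1: at line 1 remove [sju,uvjdu,godxr] add [dfk,ubsrz] -> 7 lines: bwbam giwls dfk ubsrz cgg rgtjd twern
Hunk 2: at line 4 remove [cgg,rgtjd] add [nlmsn] -> 6 lines: bwbam giwls dfk ubsrz nlmsn twern
Hunk 3: at line 2 remove [dfk,ubsrz] add [kfoex] -> 5 lines: bwbam giwls kfoex nlmsn twern
Final line count: 5

Answer: 5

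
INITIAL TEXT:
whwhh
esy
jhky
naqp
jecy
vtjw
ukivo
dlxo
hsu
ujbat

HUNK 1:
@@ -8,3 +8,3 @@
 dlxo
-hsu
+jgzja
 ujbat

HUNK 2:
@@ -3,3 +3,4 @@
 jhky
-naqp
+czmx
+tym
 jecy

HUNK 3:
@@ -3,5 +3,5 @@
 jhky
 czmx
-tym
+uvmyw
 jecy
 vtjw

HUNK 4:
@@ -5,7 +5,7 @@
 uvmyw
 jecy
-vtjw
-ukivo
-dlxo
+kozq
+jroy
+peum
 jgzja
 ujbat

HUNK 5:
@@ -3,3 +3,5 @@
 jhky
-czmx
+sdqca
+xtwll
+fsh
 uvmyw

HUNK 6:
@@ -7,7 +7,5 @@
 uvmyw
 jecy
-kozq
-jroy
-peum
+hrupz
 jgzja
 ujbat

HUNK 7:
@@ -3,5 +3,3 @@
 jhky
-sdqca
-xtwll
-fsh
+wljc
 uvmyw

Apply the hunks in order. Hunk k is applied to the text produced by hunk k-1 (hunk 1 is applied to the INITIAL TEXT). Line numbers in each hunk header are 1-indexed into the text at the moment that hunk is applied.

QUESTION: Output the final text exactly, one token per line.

Hunk 1: at line 8 remove [hsu] add [jgzja] -> 10 lines: whwhh esy jhky naqp jecy vtjw ukivo dlxo jgzja ujbat
Hunk 2: at line 3 remove [naqp] add [czmx,tym] -> 11 lines: whwhh esy jhky czmx tym jecy vtjw ukivo dlxo jgzja ujbat
Hunk 3: at line 3 remove [tym] add [uvmyw] -> 11 lines: whwhh esy jhky czmx uvmyw jecy vtjw ukivo dlxo jgzja ujbat
Hunk 4: at line 5 remove [vtjw,ukivo,dlxo] add [kozq,jroy,peum] -> 11 lines: whwhh esy jhky czmx uvmyw jecy kozq jroy peum jgzja ujbat
Hunk 5: at line 3 remove [czmx] add [sdqca,xtwll,fsh] -> 13 lines: whwhh esy jhky sdqca xtwll fsh uvmyw jecy kozq jroy peum jgzja ujbat
Hunk 6: at line 7 remove [kozq,jroy,peum] add [hrupz] -> 11 lines: whwhh esy jhky sdqca xtwll fsh uvmyw jecy hrupz jgzja ujbat
Hunk 7: at line 3 remove [sdqca,xtwll,fsh] add [wljc] -> 9 lines: whwhh esy jhky wljc uvmyw jecy hrupz jgzja ujbat

Answer: whwhh
esy
jhky
wljc
uvmyw
jecy
hrupz
jgzja
ujbat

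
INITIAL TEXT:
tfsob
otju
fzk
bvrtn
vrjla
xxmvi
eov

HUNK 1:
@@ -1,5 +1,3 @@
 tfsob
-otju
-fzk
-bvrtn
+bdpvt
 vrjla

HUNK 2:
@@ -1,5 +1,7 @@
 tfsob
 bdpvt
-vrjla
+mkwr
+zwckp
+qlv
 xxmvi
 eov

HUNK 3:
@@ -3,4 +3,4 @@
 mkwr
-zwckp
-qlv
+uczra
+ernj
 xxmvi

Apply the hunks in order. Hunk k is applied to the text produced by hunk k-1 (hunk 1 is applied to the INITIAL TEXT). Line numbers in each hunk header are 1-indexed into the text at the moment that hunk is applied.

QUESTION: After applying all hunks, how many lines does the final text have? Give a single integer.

Answer: 7

Derivation:
Hunk 1: at line 1 remove [otju,fzk,bvrtn] add [bdpvt] -> 5 lines: tfsob bdpvt vrjla xxmvi eov
Hunk 2: at line 1 remove [vrjla] add [mkwr,zwckp,qlv] -> 7 lines: tfsob bdpvt mkwr zwckp qlv xxmvi eov
Hunk 3: at line 3 remove [zwckp,qlv] add [uczra,ernj] -> 7 lines: tfsob bdpvt mkwr uczra ernj xxmvi eov
Final line count: 7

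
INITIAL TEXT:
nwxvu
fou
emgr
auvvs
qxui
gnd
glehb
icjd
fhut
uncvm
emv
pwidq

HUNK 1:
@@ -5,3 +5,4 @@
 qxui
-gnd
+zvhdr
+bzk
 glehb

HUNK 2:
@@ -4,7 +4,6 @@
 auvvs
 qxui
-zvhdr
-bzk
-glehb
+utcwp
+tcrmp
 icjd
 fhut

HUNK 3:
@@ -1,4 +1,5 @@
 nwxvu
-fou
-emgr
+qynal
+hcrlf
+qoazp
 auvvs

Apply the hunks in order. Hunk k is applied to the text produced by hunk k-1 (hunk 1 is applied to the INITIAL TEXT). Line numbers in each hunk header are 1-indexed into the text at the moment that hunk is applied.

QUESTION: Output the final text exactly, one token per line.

Hunk 1: at line 5 remove [gnd] add [zvhdr,bzk] -> 13 lines: nwxvu fou emgr auvvs qxui zvhdr bzk glehb icjd fhut uncvm emv pwidq
Hunk 2: at line 4 remove [zvhdr,bzk,glehb] add [utcwp,tcrmp] -> 12 lines: nwxvu fou emgr auvvs qxui utcwp tcrmp icjd fhut uncvm emv pwidq
Hunk 3: at line 1 remove [fou,emgr] add [qynal,hcrlf,qoazp] -> 13 lines: nwxvu qynal hcrlf qoazp auvvs qxui utcwp tcrmp icjd fhut uncvm emv pwidq

Answer: nwxvu
qynal
hcrlf
qoazp
auvvs
qxui
utcwp
tcrmp
icjd
fhut
uncvm
emv
pwidq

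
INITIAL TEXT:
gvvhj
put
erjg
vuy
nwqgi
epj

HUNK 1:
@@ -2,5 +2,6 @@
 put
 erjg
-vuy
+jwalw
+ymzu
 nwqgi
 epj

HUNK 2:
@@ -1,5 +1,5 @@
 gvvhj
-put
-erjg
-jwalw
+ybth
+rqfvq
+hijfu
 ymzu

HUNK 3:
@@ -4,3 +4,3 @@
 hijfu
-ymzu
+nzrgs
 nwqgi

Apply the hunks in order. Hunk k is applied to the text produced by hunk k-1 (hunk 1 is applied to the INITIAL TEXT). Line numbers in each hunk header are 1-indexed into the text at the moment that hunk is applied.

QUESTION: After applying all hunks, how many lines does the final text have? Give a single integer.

Hunk 1: at line 2 remove [vuy] add [jwalw,ymzu] -> 7 lines: gvvhj put erjg jwalw ymzu nwqgi epj
Hunk 2: at line 1 remove [put,erjg,jwalw] add [ybth,rqfvq,hijfu] -> 7 lines: gvvhj ybth rqfvq hijfu ymzu nwqgi epj
Hunk 3: at line 4 remove [ymzu] add [nzrgs] -> 7 lines: gvvhj ybth rqfvq hijfu nzrgs nwqgi epj
Final line count: 7

Answer: 7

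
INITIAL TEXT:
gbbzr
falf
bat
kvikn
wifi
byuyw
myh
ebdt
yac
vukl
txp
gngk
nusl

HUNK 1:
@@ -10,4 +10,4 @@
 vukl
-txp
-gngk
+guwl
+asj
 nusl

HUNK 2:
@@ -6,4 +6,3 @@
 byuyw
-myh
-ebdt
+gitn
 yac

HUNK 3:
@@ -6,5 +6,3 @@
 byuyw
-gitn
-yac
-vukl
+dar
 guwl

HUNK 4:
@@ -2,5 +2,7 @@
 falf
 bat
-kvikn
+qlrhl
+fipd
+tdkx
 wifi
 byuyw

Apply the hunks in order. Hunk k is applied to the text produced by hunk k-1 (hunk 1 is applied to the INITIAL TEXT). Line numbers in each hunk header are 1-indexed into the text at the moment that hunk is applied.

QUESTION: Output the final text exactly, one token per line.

Answer: gbbzr
falf
bat
qlrhl
fipd
tdkx
wifi
byuyw
dar
guwl
asj
nusl

Derivation:
Hunk 1: at line 10 remove [txp,gngk] add [guwl,asj] -> 13 lines: gbbzr falf bat kvikn wifi byuyw myh ebdt yac vukl guwl asj nusl
Hunk 2: at line 6 remove [myh,ebdt] add [gitn] -> 12 lines: gbbzr falf bat kvikn wifi byuyw gitn yac vukl guwl asj nusl
Hunk 3: at line 6 remove [gitn,yac,vukl] add [dar] -> 10 lines: gbbzr falf bat kvikn wifi byuyw dar guwl asj nusl
Hunk 4: at line 2 remove [kvikn] add [qlrhl,fipd,tdkx] -> 12 lines: gbbzr falf bat qlrhl fipd tdkx wifi byuyw dar guwl asj nusl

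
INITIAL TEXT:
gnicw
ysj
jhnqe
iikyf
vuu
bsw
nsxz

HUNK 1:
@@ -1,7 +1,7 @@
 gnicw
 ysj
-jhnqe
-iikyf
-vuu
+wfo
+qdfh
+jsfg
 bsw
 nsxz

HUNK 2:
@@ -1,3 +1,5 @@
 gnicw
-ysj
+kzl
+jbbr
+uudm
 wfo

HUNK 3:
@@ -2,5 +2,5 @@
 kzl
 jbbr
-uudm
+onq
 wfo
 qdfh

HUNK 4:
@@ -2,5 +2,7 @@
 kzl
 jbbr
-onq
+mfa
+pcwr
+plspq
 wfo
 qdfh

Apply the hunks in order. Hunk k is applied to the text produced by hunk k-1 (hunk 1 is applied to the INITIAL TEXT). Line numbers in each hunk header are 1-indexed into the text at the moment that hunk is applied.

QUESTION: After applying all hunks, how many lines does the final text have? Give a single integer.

Answer: 11

Derivation:
Hunk 1: at line 1 remove [jhnqe,iikyf,vuu] add [wfo,qdfh,jsfg] -> 7 lines: gnicw ysj wfo qdfh jsfg bsw nsxz
Hunk 2: at line 1 remove [ysj] add [kzl,jbbr,uudm] -> 9 lines: gnicw kzl jbbr uudm wfo qdfh jsfg bsw nsxz
Hunk 3: at line 2 remove [uudm] add [onq] -> 9 lines: gnicw kzl jbbr onq wfo qdfh jsfg bsw nsxz
Hunk 4: at line 2 remove [onq] add [mfa,pcwr,plspq] -> 11 lines: gnicw kzl jbbr mfa pcwr plspq wfo qdfh jsfg bsw nsxz
Final line count: 11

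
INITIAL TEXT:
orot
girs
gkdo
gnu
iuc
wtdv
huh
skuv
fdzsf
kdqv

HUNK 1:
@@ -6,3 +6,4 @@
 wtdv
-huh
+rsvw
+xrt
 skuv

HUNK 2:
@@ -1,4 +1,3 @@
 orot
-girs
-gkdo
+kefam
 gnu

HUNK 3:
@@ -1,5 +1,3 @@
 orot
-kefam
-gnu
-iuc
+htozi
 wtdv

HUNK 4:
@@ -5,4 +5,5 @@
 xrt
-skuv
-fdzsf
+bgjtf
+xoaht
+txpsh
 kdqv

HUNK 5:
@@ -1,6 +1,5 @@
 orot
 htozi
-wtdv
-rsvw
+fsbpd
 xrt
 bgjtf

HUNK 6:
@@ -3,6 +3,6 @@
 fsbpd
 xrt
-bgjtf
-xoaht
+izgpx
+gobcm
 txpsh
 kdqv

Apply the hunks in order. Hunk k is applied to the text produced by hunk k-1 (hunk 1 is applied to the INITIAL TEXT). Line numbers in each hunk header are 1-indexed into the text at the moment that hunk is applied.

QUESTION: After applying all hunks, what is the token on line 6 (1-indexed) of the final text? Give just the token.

Answer: gobcm

Derivation:
Hunk 1: at line 6 remove [huh] add [rsvw,xrt] -> 11 lines: orot girs gkdo gnu iuc wtdv rsvw xrt skuv fdzsf kdqv
Hunk 2: at line 1 remove [girs,gkdo] add [kefam] -> 10 lines: orot kefam gnu iuc wtdv rsvw xrt skuv fdzsf kdqv
Hunk 3: at line 1 remove [kefam,gnu,iuc] add [htozi] -> 8 lines: orot htozi wtdv rsvw xrt skuv fdzsf kdqv
Hunk 4: at line 5 remove [skuv,fdzsf] add [bgjtf,xoaht,txpsh] -> 9 lines: orot htozi wtdv rsvw xrt bgjtf xoaht txpsh kdqv
Hunk 5: at line 1 remove [wtdv,rsvw] add [fsbpd] -> 8 lines: orot htozi fsbpd xrt bgjtf xoaht txpsh kdqv
Hunk 6: at line 3 remove [bgjtf,xoaht] add [izgpx,gobcm] -> 8 lines: orot htozi fsbpd xrt izgpx gobcm txpsh kdqv
Final line 6: gobcm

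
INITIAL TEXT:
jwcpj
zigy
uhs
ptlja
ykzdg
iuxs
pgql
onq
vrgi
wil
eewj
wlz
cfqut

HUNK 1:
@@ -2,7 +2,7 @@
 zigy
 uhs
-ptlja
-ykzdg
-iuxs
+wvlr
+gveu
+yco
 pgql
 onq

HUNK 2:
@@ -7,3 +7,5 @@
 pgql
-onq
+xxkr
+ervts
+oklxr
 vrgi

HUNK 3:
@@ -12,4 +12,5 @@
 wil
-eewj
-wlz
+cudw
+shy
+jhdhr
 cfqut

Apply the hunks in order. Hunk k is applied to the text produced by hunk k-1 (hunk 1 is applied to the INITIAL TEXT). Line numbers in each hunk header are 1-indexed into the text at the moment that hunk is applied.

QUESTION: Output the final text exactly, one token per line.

Answer: jwcpj
zigy
uhs
wvlr
gveu
yco
pgql
xxkr
ervts
oklxr
vrgi
wil
cudw
shy
jhdhr
cfqut

Derivation:
Hunk 1: at line 2 remove [ptlja,ykzdg,iuxs] add [wvlr,gveu,yco] -> 13 lines: jwcpj zigy uhs wvlr gveu yco pgql onq vrgi wil eewj wlz cfqut
Hunk 2: at line 7 remove [onq] add [xxkr,ervts,oklxr] -> 15 lines: jwcpj zigy uhs wvlr gveu yco pgql xxkr ervts oklxr vrgi wil eewj wlz cfqut
Hunk 3: at line 12 remove [eewj,wlz] add [cudw,shy,jhdhr] -> 16 lines: jwcpj zigy uhs wvlr gveu yco pgql xxkr ervts oklxr vrgi wil cudw shy jhdhr cfqut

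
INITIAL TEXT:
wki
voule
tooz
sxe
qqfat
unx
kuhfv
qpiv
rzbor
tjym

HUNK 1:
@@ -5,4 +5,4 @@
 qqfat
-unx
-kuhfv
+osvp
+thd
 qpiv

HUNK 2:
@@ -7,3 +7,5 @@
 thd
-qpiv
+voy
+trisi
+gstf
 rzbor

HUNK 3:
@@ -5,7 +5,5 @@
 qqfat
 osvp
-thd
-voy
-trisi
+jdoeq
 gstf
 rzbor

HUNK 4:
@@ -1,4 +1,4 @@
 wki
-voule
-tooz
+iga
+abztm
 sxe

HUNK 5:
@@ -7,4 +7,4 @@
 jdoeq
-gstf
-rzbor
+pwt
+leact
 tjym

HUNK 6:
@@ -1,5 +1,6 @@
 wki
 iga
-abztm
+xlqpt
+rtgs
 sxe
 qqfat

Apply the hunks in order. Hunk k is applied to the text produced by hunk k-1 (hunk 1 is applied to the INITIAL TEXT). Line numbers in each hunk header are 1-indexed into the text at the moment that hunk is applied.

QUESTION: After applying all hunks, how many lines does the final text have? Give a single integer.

Hunk 1: at line 5 remove [unx,kuhfv] add [osvp,thd] -> 10 lines: wki voule tooz sxe qqfat osvp thd qpiv rzbor tjym
Hunk 2: at line 7 remove [qpiv] add [voy,trisi,gstf] -> 12 lines: wki voule tooz sxe qqfat osvp thd voy trisi gstf rzbor tjym
Hunk 3: at line 5 remove [thd,voy,trisi] add [jdoeq] -> 10 lines: wki voule tooz sxe qqfat osvp jdoeq gstf rzbor tjym
Hunk 4: at line 1 remove [voule,tooz] add [iga,abztm] -> 10 lines: wki iga abztm sxe qqfat osvp jdoeq gstf rzbor tjym
Hunk 5: at line 7 remove [gstf,rzbor] add [pwt,leact] -> 10 lines: wki iga abztm sxe qqfat osvp jdoeq pwt leact tjym
Hunk 6: at line 1 remove [abztm] add [xlqpt,rtgs] -> 11 lines: wki iga xlqpt rtgs sxe qqfat osvp jdoeq pwt leact tjym
Final line count: 11

Answer: 11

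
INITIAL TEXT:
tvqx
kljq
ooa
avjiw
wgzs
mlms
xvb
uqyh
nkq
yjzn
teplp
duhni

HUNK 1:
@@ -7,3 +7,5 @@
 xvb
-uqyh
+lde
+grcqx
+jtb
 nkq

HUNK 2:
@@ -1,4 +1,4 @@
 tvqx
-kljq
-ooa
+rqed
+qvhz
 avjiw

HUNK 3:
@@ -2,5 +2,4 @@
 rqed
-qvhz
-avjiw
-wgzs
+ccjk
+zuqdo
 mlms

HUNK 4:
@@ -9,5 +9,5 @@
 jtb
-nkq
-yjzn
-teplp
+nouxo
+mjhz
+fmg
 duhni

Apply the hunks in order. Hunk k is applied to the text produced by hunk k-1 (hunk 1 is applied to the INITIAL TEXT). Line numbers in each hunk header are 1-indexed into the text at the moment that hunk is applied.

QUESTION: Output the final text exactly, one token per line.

Answer: tvqx
rqed
ccjk
zuqdo
mlms
xvb
lde
grcqx
jtb
nouxo
mjhz
fmg
duhni

Derivation:
Hunk 1: at line 7 remove [uqyh] add [lde,grcqx,jtb] -> 14 lines: tvqx kljq ooa avjiw wgzs mlms xvb lde grcqx jtb nkq yjzn teplp duhni
Hunk 2: at line 1 remove [kljq,ooa] add [rqed,qvhz] -> 14 lines: tvqx rqed qvhz avjiw wgzs mlms xvb lde grcqx jtb nkq yjzn teplp duhni
Hunk 3: at line 2 remove [qvhz,avjiw,wgzs] add [ccjk,zuqdo] -> 13 lines: tvqx rqed ccjk zuqdo mlms xvb lde grcqx jtb nkq yjzn teplp duhni
Hunk 4: at line 9 remove [nkq,yjzn,teplp] add [nouxo,mjhz,fmg] -> 13 lines: tvqx rqed ccjk zuqdo mlms xvb lde grcqx jtb nouxo mjhz fmg duhni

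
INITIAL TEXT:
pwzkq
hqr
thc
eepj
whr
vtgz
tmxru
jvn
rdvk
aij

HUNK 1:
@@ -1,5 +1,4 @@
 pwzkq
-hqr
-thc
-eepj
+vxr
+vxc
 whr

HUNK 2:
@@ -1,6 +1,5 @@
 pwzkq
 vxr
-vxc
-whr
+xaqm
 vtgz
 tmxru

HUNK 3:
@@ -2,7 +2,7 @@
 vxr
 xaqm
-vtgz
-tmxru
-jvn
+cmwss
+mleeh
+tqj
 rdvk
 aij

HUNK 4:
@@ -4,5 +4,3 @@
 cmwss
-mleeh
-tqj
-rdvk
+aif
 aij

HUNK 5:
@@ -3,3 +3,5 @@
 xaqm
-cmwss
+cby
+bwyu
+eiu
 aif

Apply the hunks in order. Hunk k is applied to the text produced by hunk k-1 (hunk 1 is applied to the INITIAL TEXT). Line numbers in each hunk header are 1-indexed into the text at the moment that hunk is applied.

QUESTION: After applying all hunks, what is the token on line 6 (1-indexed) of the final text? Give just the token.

Hunk 1: at line 1 remove [hqr,thc,eepj] add [vxr,vxc] -> 9 lines: pwzkq vxr vxc whr vtgz tmxru jvn rdvk aij
Hunk 2: at line 1 remove [vxc,whr] add [xaqm] -> 8 lines: pwzkq vxr xaqm vtgz tmxru jvn rdvk aij
Hunk 3: at line 2 remove [vtgz,tmxru,jvn] add [cmwss,mleeh,tqj] -> 8 lines: pwzkq vxr xaqm cmwss mleeh tqj rdvk aij
Hunk 4: at line 4 remove [mleeh,tqj,rdvk] add [aif] -> 6 lines: pwzkq vxr xaqm cmwss aif aij
Hunk 5: at line 3 remove [cmwss] add [cby,bwyu,eiu] -> 8 lines: pwzkq vxr xaqm cby bwyu eiu aif aij
Final line 6: eiu

Answer: eiu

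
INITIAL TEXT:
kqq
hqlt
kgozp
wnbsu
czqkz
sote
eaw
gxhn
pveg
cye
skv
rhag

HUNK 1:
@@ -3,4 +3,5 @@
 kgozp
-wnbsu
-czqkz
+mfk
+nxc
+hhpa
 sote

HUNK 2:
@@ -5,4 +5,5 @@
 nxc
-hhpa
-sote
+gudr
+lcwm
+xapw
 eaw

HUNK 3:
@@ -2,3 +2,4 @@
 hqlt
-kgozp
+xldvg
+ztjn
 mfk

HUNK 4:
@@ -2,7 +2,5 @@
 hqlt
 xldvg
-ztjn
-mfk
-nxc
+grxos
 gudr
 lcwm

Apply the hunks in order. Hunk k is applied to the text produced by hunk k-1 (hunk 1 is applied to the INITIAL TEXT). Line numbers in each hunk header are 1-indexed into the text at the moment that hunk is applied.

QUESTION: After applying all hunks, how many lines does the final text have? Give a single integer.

Hunk 1: at line 3 remove [wnbsu,czqkz] add [mfk,nxc,hhpa] -> 13 lines: kqq hqlt kgozp mfk nxc hhpa sote eaw gxhn pveg cye skv rhag
Hunk 2: at line 5 remove [hhpa,sote] add [gudr,lcwm,xapw] -> 14 lines: kqq hqlt kgozp mfk nxc gudr lcwm xapw eaw gxhn pveg cye skv rhag
Hunk 3: at line 2 remove [kgozp] add [xldvg,ztjn] -> 15 lines: kqq hqlt xldvg ztjn mfk nxc gudr lcwm xapw eaw gxhn pveg cye skv rhag
Hunk 4: at line 2 remove [ztjn,mfk,nxc] add [grxos] -> 13 lines: kqq hqlt xldvg grxos gudr lcwm xapw eaw gxhn pveg cye skv rhag
Final line count: 13

Answer: 13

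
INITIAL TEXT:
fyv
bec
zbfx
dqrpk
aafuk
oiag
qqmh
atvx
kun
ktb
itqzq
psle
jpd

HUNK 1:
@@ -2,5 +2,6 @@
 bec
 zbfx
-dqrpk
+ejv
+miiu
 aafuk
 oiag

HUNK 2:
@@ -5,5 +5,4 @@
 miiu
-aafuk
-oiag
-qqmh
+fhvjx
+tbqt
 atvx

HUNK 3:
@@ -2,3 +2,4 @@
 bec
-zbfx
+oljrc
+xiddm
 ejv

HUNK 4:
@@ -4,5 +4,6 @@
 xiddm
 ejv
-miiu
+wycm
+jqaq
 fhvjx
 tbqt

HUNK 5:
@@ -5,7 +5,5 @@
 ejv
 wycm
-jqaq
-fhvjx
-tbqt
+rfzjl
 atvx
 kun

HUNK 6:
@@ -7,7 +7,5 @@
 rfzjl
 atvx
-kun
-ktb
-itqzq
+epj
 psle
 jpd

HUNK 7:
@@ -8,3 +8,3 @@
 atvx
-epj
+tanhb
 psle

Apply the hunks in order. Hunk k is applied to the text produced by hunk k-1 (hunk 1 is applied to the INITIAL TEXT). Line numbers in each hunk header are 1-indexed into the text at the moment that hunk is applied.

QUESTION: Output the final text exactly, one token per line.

Answer: fyv
bec
oljrc
xiddm
ejv
wycm
rfzjl
atvx
tanhb
psle
jpd

Derivation:
Hunk 1: at line 2 remove [dqrpk] add [ejv,miiu] -> 14 lines: fyv bec zbfx ejv miiu aafuk oiag qqmh atvx kun ktb itqzq psle jpd
Hunk 2: at line 5 remove [aafuk,oiag,qqmh] add [fhvjx,tbqt] -> 13 lines: fyv bec zbfx ejv miiu fhvjx tbqt atvx kun ktb itqzq psle jpd
Hunk 3: at line 2 remove [zbfx] add [oljrc,xiddm] -> 14 lines: fyv bec oljrc xiddm ejv miiu fhvjx tbqt atvx kun ktb itqzq psle jpd
Hunk 4: at line 4 remove [miiu] add [wycm,jqaq] -> 15 lines: fyv bec oljrc xiddm ejv wycm jqaq fhvjx tbqt atvx kun ktb itqzq psle jpd
Hunk 5: at line 5 remove [jqaq,fhvjx,tbqt] add [rfzjl] -> 13 lines: fyv bec oljrc xiddm ejv wycm rfzjl atvx kun ktb itqzq psle jpd
Hunk 6: at line 7 remove [kun,ktb,itqzq] add [epj] -> 11 lines: fyv bec oljrc xiddm ejv wycm rfzjl atvx epj psle jpd
Hunk 7: at line 8 remove [epj] add [tanhb] -> 11 lines: fyv bec oljrc xiddm ejv wycm rfzjl atvx tanhb psle jpd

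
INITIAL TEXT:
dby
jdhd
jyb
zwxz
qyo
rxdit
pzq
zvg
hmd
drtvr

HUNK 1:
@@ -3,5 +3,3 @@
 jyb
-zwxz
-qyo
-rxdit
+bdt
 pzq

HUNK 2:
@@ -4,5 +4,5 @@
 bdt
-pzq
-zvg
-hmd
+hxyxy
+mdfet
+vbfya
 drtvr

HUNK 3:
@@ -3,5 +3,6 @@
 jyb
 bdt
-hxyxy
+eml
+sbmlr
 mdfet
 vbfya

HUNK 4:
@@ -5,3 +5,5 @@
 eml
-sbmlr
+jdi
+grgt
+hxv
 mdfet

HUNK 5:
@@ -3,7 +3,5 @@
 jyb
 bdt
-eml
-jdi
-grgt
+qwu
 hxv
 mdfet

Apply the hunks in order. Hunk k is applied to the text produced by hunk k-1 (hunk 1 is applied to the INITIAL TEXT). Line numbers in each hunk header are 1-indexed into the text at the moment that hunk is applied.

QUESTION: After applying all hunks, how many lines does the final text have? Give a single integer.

Answer: 9

Derivation:
Hunk 1: at line 3 remove [zwxz,qyo,rxdit] add [bdt] -> 8 lines: dby jdhd jyb bdt pzq zvg hmd drtvr
Hunk 2: at line 4 remove [pzq,zvg,hmd] add [hxyxy,mdfet,vbfya] -> 8 lines: dby jdhd jyb bdt hxyxy mdfet vbfya drtvr
Hunk 3: at line 3 remove [hxyxy] add [eml,sbmlr] -> 9 lines: dby jdhd jyb bdt eml sbmlr mdfet vbfya drtvr
Hunk 4: at line 5 remove [sbmlr] add [jdi,grgt,hxv] -> 11 lines: dby jdhd jyb bdt eml jdi grgt hxv mdfet vbfya drtvr
Hunk 5: at line 3 remove [eml,jdi,grgt] add [qwu] -> 9 lines: dby jdhd jyb bdt qwu hxv mdfet vbfya drtvr
Final line count: 9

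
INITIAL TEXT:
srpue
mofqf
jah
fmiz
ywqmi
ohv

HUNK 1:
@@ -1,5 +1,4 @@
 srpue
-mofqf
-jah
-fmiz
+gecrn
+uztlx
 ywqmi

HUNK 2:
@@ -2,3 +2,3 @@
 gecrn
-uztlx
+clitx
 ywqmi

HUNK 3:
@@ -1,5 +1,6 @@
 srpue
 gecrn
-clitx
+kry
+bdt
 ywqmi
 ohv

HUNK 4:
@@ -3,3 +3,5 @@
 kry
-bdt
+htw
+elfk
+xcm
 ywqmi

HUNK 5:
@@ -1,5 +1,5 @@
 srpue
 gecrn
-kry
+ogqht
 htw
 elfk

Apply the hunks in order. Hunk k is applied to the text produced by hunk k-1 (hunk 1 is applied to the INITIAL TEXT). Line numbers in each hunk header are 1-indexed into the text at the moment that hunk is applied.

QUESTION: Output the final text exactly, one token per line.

Hunk 1: at line 1 remove [mofqf,jah,fmiz] add [gecrn,uztlx] -> 5 lines: srpue gecrn uztlx ywqmi ohv
Hunk 2: at line 2 remove [uztlx] add [clitx] -> 5 lines: srpue gecrn clitx ywqmi ohv
Hunk 3: at line 1 remove [clitx] add [kry,bdt] -> 6 lines: srpue gecrn kry bdt ywqmi ohv
Hunk 4: at line 3 remove [bdt] add [htw,elfk,xcm] -> 8 lines: srpue gecrn kry htw elfk xcm ywqmi ohv
Hunk 5: at line 1 remove [kry] add [ogqht] -> 8 lines: srpue gecrn ogqht htw elfk xcm ywqmi ohv

Answer: srpue
gecrn
ogqht
htw
elfk
xcm
ywqmi
ohv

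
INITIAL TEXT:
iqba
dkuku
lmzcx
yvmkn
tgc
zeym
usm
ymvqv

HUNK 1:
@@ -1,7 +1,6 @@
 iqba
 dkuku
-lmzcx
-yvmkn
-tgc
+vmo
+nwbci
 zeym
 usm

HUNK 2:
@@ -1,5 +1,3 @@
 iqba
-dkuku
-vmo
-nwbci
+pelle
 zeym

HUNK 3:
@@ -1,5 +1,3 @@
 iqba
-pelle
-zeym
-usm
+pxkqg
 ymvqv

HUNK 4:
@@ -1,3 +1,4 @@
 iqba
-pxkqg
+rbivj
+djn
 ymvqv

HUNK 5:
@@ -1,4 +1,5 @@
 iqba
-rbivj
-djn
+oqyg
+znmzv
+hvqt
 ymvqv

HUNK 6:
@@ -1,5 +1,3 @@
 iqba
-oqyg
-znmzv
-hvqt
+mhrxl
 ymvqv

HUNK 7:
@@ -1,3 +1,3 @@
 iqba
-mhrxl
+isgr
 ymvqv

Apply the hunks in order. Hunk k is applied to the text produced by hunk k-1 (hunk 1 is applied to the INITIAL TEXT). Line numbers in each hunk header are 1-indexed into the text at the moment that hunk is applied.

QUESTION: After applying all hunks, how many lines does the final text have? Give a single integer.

Answer: 3

Derivation:
Hunk 1: at line 1 remove [lmzcx,yvmkn,tgc] add [vmo,nwbci] -> 7 lines: iqba dkuku vmo nwbci zeym usm ymvqv
Hunk 2: at line 1 remove [dkuku,vmo,nwbci] add [pelle] -> 5 lines: iqba pelle zeym usm ymvqv
Hunk 3: at line 1 remove [pelle,zeym,usm] add [pxkqg] -> 3 lines: iqba pxkqg ymvqv
Hunk 4: at line 1 remove [pxkqg] add [rbivj,djn] -> 4 lines: iqba rbivj djn ymvqv
Hunk 5: at line 1 remove [rbivj,djn] add [oqyg,znmzv,hvqt] -> 5 lines: iqba oqyg znmzv hvqt ymvqv
Hunk 6: at line 1 remove [oqyg,znmzv,hvqt] add [mhrxl] -> 3 lines: iqba mhrxl ymvqv
Hunk 7: at line 1 remove [mhrxl] add [isgr] -> 3 lines: iqba isgr ymvqv
Final line count: 3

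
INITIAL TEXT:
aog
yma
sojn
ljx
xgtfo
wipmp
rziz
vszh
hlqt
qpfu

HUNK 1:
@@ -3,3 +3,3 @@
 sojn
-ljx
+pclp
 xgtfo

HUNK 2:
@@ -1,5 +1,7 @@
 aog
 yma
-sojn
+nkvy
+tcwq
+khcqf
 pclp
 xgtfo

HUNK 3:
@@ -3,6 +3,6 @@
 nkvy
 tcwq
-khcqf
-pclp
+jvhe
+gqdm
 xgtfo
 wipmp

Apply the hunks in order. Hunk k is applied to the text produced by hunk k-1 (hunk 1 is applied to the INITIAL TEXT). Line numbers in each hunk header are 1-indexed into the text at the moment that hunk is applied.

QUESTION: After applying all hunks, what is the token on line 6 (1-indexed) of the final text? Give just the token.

Answer: gqdm

Derivation:
Hunk 1: at line 3 remove [ljx] add [pclp] -> 10 lines: aog yma sojn pclp xgtfo wipmp rziz vszh hlqt qpfu
Hunk 2: at line 1 remove [sojn] add [nkvy,tcwq,khcqf] -> 12 lines: aog yma nkvy tcwq khcqf pclp xgtfo wipmp rziz vszh hlqt qpfu
Hunk 3: at line 3 remove [khcqf,pclp] add [jvhe,gqdm] -> 12 lines: aog yma nkvy tcwq jvhe gqdm xgtfo wipmp rziz vszh hlqt qpfu
Final line 6: gqdm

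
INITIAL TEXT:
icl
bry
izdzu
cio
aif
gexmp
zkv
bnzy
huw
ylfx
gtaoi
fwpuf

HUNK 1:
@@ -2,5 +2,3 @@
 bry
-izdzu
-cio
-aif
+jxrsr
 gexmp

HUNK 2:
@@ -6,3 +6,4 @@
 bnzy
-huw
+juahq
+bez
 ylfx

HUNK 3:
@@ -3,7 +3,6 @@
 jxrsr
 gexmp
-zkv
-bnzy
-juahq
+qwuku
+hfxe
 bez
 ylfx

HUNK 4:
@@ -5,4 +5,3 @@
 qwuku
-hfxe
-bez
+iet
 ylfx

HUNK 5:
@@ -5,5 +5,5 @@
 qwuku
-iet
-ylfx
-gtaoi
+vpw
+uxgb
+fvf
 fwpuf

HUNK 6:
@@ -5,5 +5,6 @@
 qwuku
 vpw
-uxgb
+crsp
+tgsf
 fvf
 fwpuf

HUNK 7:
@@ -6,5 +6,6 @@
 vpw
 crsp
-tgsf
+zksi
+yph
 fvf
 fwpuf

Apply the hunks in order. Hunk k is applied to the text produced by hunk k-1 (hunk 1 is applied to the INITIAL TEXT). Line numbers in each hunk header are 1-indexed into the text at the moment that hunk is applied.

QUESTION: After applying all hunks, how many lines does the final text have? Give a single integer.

Answer: 11

Derivation:
Hunk 1: at line 2 remove [izdzu,cio,aif] add [jxrsr] -> 10 lines: icl bry jxrsr gexmp zkv bnzy huw ylfx gtaoi fwpuf
Hunk 2: at line 6 remove [huw] add [juahq,bez] -> 11 lines: icl bry jxrsr gexmp zkv bnzy juahq bez ylfx gtaoi fwpuf
Hunk 3: at line 3 remove [zkv,bnzy,juahq] add [qwuku,hfxe] -> 10 lines: icl bry jxrsr gexmp qwuku hfxe bez ylfx gtaoi fwpuf
Hunk 4: at line 5 remove [hfxe,bez] add [iet] -> 9 lines: icl bry jxrsr gexmp qwuku iet ylfx gtaoi fwpuf
Hunk 5: at line 5 remove [iet,ylfx,gtaoi] add [vpw,uxgb,fvf] -> 9 lines: icl bry jxrsr gexmp qwuku vpw uxgb fvf fwpuf
Hunk 6: at line 5 remove [uxgb] add [crsp,tgsf] -> 10 lines: icl bry jxrsr gexmp qwuku vpw crsp tgsf fvf fwpuf
Hunk 7: at line 6 remove [tgsf] add [zksi,yph] -> 11 lines: icl bry jxrsr gexmp qwuku vpw crsp zksi yph fvf fwpuf
Final line count: 11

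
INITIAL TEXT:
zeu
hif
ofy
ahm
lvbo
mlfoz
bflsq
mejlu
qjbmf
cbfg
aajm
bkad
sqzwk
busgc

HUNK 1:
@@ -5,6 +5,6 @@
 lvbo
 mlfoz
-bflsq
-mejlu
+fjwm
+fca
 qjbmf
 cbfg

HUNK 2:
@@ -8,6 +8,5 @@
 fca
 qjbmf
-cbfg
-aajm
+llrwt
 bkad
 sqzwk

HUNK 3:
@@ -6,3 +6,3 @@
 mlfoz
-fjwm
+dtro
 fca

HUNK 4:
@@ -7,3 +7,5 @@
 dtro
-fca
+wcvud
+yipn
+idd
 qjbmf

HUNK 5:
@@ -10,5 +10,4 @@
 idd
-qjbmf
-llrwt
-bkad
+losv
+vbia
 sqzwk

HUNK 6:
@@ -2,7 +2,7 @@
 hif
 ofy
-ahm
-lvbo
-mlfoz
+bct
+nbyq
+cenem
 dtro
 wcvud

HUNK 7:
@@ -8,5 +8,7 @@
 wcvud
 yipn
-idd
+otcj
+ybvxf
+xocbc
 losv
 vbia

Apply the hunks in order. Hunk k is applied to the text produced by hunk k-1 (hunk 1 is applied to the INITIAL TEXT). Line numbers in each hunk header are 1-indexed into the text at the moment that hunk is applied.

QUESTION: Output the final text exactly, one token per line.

Answer: zeu
hif
ofy
bct
nbyq
cenem
dtro
wcvud
yipn
otcj
ybvxf
xocbc
losv
vbia
sqzwk
busgc

Derivation:
Hunk 1: at line 5 remove [bflsq,mejlu] add [fjwm,fca] -> 14 lines: zeu hif ofy ahm lvbo mlfoz fjwm fca qjbmf cbfg aajm bkad sqzwk busgc
Hunk 2: at line 8 remove [cbfg,aajm] add [llrwt] -> 13 lines: zeu hif ofy ahm lvbo mlfoz fjwm fca qjbmf llrwt bkad sqzwk busgc
Hunk 3: at line 6 remove [fjwm] add [dtro] -> 13 lines: zeu hif ofy ahm lvbo mlfoz dtro fca qjbmf llrwt bkad sqzwk busgc
Hunk 4: at line 7 remove [fca] add [wcvud,yipn,idd] -> 15 lines: zeu hif ofy ahm lvbo mlfoz dtro wcvud yipn idd qjbmf llrwt bkad sqzwk busgc
Hunk 5: at line 10 remove [qjbmf,llrwt,bkad] add [losv,vbia] -> 14 lines: zeu hif ofy ahm lvbo mlfoz dtro wcvud yipn idd losv vbia sqzwk busgc
Hunk 6: at line 2 remove [ahm,lvbo,mlfoz] add [bct,nbyq,cenem] -> 14 lines: zeu hif ofy bct nbyq cenem dtro wcvud yipn idd losv vbia sqzwk busgc
Hunk 7: at line 8 remove [idd] add [otcj,ybvxf,xocbc] -> 16 lines: zeu hif ofy bct nbyq cenem dtro wcvud yipn otcj ybvxf xocbc losv vbia sqzwk busgc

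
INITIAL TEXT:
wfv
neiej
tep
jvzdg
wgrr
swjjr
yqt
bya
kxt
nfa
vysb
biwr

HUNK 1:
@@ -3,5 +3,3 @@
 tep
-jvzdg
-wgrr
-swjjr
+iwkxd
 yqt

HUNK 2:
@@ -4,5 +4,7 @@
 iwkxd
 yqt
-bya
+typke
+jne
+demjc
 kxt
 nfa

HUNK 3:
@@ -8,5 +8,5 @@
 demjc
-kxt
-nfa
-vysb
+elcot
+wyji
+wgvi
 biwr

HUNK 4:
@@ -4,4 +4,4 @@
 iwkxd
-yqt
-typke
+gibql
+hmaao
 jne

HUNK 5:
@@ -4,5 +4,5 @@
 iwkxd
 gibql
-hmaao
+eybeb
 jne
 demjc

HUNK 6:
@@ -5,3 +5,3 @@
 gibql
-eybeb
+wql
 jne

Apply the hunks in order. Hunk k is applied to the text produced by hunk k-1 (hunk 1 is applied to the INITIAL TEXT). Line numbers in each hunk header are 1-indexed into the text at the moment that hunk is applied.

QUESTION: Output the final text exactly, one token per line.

Hunk 1: at line 3 remove [jvzdg,wgrr,swjjr] add [iwkxd] -> 10 lines: wfv neiej tep iwkxd yqt bya kxt nfa vysb biwr
Hunk 2: at line 4 remove [bya] add [typke,jne,demjc] -> 12 lines: wfv neiej tep iwkxd yqt typke jne demjc kxt nfa vysb biwr
Hunk 3: at line 8 remove [kxt,nfa,vysb] add [elcot,wyji,wgvi] -> 12 lines: wfv neiej tep iwkxd yqt typke jne demjc elcot wyji wgvi biwr
Hunk 4: at line 4 remove [yqt,typke] add [gibql,hmaao] -> 12 lines: wfv neiej tep iwkxd gibql hmaao jne demjc elcot wyji wgvi biwr
Hunk 5: at line 4 remove [hmaao] add [eybeb] -> 12 lines: wfv neiej tep iwkxd gibql eybeb jne demjc elcot wyji wgvi biwr
Hunk 6: at line 5 remove [eybeb] add [wql] -> 12 lines: wfv neiej tep iwkxd gibql wql jne demjc elcot wyji wgvi biwr

Answer: wfv
neiej
tep
iwkxd
gibql
wql
jne
demjc
elcot
wyji
wgvi
biwr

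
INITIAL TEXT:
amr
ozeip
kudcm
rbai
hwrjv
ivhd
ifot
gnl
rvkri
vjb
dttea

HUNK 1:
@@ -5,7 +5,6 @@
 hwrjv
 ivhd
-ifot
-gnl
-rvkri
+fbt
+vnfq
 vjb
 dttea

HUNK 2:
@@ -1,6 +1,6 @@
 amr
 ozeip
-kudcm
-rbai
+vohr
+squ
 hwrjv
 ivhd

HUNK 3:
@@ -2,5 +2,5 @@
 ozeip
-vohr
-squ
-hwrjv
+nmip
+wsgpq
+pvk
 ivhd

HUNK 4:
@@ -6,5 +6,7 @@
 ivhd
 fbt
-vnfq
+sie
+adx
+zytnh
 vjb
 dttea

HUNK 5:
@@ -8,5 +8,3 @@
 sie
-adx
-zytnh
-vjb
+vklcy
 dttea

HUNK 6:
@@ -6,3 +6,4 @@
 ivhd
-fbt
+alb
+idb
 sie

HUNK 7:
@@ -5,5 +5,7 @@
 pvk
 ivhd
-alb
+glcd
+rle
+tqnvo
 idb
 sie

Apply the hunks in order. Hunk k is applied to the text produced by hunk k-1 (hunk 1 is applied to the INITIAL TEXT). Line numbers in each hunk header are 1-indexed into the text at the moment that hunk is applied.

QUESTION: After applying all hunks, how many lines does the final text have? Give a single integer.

Answer: 13

Derivation:
Hunk 1: at line 5 remove [ifot,gnl,rvkri] add [fbt,vnfq] -> 10 lines: amr ozeip kudcm rbai hwrjv ivhd fbt vnfq vjb dttea
Hunk 2: at line 1 remove [kudcm,rbai] add [vohr,squ] -> 10 lines: amr ozeip vohr squ hwrjv ivhd fbt vnfq vjb dttea
Hunk 3: at line 2 remove [vohr,squ,hwrjv] add [nmip,wsgpq,pvk] -> 10 lines: amr ozeip nmip wsgpq pvk ivhd fbt vnfq vjb dttea
Hunk 4: at line 6 remove [vnfq] add [sie,adx,zytnh] -> 12 lines: amr ozeip nmip wsgpq pvk ivhd fbt sie adx zytnh vjb dttea
Hunk 5: at line 8 remove [adx,zytnh,vjb] add [vklcy] -> 10 lines: amr ozeip nmip wsgpq pvk ivhd fbt sie vklcy dttea
Hunk 6: at line 6 remove [fbt] add [alb,idb] -> 11 lines: amr ozeip nmip wsgpq pvk ivhd alb idb sie vklcy dttea
Hunk 7: at line 5 remove [alb] add [glcd,rle,tqnvo] -> 13 lines: amr ozeip nmip wsgpq pvk ivhd glcd rle tqnvo idb sie vklcy dttea
Final line count: 13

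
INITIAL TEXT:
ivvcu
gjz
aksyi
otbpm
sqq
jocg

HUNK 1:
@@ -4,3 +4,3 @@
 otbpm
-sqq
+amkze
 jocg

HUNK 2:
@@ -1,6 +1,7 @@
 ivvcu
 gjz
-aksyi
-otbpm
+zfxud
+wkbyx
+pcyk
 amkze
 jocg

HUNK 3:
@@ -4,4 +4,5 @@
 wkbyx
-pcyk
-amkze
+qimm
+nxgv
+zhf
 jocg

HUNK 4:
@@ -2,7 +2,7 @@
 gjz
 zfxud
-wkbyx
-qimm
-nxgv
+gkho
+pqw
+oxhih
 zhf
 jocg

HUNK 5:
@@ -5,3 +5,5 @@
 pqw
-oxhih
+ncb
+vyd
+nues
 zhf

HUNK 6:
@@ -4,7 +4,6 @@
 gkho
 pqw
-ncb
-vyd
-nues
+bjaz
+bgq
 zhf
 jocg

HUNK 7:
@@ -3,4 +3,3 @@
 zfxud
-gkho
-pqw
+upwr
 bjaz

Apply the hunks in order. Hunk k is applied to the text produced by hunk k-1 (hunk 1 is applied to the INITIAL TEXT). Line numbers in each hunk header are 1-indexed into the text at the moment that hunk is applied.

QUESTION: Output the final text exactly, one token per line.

Hunk 1: at line 4 remove [sqq] add [amkze] -> 6 lines: ivvcu gjz aksyi otbpm amkze jocg
Hunk 2: at line 1 remove [aksyi,otbpm] add [zfxud,wkbyx,pcyk] -> 7 lines: ivvcu gjz zfxud wkbyx pcyk amkze jocg
Hunk 3: at line 4 remove [pcyk,amkze] add [qimm,nxgv,zhf] -> 8 lines: ivvcu gjz zfxud wkbyx qimm nxgv zhf jocg
Hunk 4: at line 2 remove [wkbyx,qimm,nxgv] add [gkho,pqw,oxhih] -> 8 lines: ivvcu gjz zfxud gkho pqw oxhih zhf jocg
Hunk 5: at line 5 remove [oxhih] add [ncb,vyd,nues] -> 10 lines: ivvcu gjz zfxud gkho pqw ncb vyd nues zhf jocg
Hunk 6: at line 4 remove [ncb,vyd,nues] add [bjaz,bgq] -> 9 lines: ivvcu gjz zfxud gkho pqw bjaz bgq zhf jocg
Hunk 7: at line 3 remove [gkho,pqw] add [upwr] -> 8 lines: ivvcu gjz zfxud upwr bjaz bgq zhf jocg

Answer: ivvcu
gjz
zfxud
upwr
bjaz
bgq
zhf
jocg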